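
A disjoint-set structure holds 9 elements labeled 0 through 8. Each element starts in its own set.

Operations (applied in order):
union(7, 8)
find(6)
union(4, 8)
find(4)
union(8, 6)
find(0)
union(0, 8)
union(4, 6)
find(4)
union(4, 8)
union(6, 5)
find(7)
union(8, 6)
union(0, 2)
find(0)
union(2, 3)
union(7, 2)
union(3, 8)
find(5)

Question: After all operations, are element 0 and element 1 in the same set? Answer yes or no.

Step 1: union(7, 8) -> merged; set of 7 now {7, 8}
Step 2: find(6) -> no change; set of 6 is {6}
Step 3: union(4, 8) -> merged; set of 4 now {4, 7, 8}
Step 4: find(4) -> no change; set of 4 is {4, 7, 8}
Step 5: union(8, 6) -> merged; set of 8 now {4, 6, 7, 8}
Step 6: find(0) -> no change; set of 0 is {0}
Step 7: union(0, 8) -> merged; set of 0 now {0, 4, 6, 7, 8}
Step 8: union(4, 6) -> already same set; set of 4 now {0, 4, 6, 7, 8}
Step 9: find(4) -> no change; set of 4 is {0, 4, 6, 7, 8}
Step 10: union(4, 8) -> already same set; set of 4 now {0, 4, 6, 7, 8}
Step 11: union(6, 5) -> merged; set of 6 now {0, 4, 5, 6, 7, 8}
Step 12: find(7) -> no change; set of 7 is {0, 4, 5, 6, 7, 8}
Step 13: union(8, 6) -> already same set; set of 8 now {0, 4, 5, 6, 7, 8}
Step 14: union(0, 2) -> merged; set of 0 now {0, 2, 4, 5, 6, 7, 8}
Step 15: find(0) -> no change; set of 0 is {0, 2, 4, 5, 6, 7, 8}
Step 16: union(2, 3) -> merged; set of 2 now {0, 2, 3, 4, 5, 6, 7, 8}
Step 17: union(7, 2) -> already same set; set of 7 now {0, 2, 3, 4, 5, 6, 7, 8}
Step 18: union(3, 8) -> already same set; set of 3 now {0, 2, 3, 4, 5, 6, 7, 8}
Step 19: find(5) -> no change; set of 5 is {0, 2, 3, 4, 5, 6, 7, 8}
Set of 0: {0, 2, 3, 4, 5, 6, 7, 8}; 1 is not a member.

Answer: no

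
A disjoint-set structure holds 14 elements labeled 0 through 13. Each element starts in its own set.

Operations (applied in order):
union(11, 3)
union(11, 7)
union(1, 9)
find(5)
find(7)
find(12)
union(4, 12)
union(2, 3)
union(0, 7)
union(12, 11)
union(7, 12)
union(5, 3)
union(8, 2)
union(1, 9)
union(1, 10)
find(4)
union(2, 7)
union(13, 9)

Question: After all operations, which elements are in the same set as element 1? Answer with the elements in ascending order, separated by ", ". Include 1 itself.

Answer: 1, 9, 10, 13

Derivation:
Step 1: union(11, 3) -> merged; set of 11 now {3, 11}
Step 2: union(11, 7) -> merged; set of 11 now {3, 7, 11}
Step 3: union(1, 9) -> merged; set of 1 now {1, 9}
Step 4: find(5) -> no change; set of 5 is {5}
Step 5: find(7) -> no change; set of 7 is {3, 7, 11}
Step 6: find(12) -> no change; set of 12 is {12}
Step 7: union(4, 12) -> merged; set of 4 now {4, 12}
Step 8: union(2, 3) -> merged; set of 2 now {2, 3, 7, 11}
Step 9: union(0, 7) -> merged; set of 0 now {0, 2, 3, 7, 11}
Step 10: union(12, 11) -> merged; set of 12 now {0, 2, 3, 4, 7, 11, 12}
Step 11: union(7, 12) -> already same set; set of 7 now {0, 2, 3, 4, 7, 11, 12}
Step 12: union(5, 3) -> merged; set of 5 now {0, 2, 3, 4, 5, 7, 11, 12}
Step 13: union(8, 2) -> merged; set of 8 now {0, 2, 3, 4, 5, 7, 8, 11, 12}
Step 14: union(1, 9) -> already same set; set of 1 now {1, 9}
Step 15: union(1, 10) -> merged; set of 1 now {1, 9, 10}
Step 16: find(4) -> no change; set of 4 is {0, 2, 3, 4, 5, 7, 8, 11, 12}
Step 17: union(2, 7) -> already same set; set of 2 now {0, 2, 3, 4, 5, 7, 8, 11, 12}
Step 18: union(13, 9) -> merged; set of 13 now {1, 9, 10, 13}
Component of 1: {1, 9, 10, 13}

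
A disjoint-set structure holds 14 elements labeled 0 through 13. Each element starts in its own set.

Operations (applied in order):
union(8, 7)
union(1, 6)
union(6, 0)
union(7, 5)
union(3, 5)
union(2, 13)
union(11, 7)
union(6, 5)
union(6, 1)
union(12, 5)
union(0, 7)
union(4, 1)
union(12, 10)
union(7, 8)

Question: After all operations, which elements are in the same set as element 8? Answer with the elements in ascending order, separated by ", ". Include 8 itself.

Answer: 0, 1, 3, 4, 5, 6, 7, 8, 10, 11, 12

Derivation:
Step 1: union(8, 7) -> merged; set of 8 now {7, 8}
Step 2: union(1, 6) -> merged; set of 1 now {1, 6}
Step 3: union(6, 0) -> merged; set of 6 now {0, 1, 6}
Step 4: union(7, 5) -> merged; set of 7 now {5, 7, 8}
Step 5: union(3, 5) -> merged; set of 3 now {3, 5, 7, 8}
Step 6: union(2, 13) -> merged; set of 2 now {2, 13}
Step 7: union(11, 7) -> merged; set of 11 now {3, 5, 7, 8, 11}
Step 8: union(6, 5) -> merged; set of 6 now {0, 1, 3, 5, 6, 7, 8, 11}
Step 9: union(6, 1) -> already same set; set of 6 now {0, 1, 3, 5, 6, 7, 8, 11}
Step 10: union(12, 5) -> merged; set of 12 now {0, 1, 3, 5, 6, 7, 8, 11, 12}
Step 11: union(0, 7) -> already same set; set of 0 now {0, 1, 3, 5, 6, 7, 8, 11, 12}
Step 12: union(4, 1) -> merged; set of 4 now {0, 1, 3, 4, 5, 6, 7, 8, 11, 12}
Step 13: union(12, 10) -> merged; set of 12 now {0, 1, 3, 4, 5, 6, 7, 8, 10, 11, 12}
Step 14: union(7, 8) -> already same set; set of 7 now {0, 1, 3, 4, 5, 6, 7, 8, 10, 11, 12}
Component of 8: {0, 1, 3, 4, 5, 6, 7, 8, 10, 11, 12}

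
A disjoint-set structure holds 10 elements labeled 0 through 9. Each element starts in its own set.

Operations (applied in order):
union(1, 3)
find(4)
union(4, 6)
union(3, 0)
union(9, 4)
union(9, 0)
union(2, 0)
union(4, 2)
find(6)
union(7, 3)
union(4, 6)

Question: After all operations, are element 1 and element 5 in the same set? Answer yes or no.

Answer: no

Derivation:
Step 1: union(1, 3) -> merged; set of 1 now {1, 3}
Step 2: find(4) -> no change; set of 4 is {4}
Step 3: union(4, 6) -> merged; set of 4 now {4, 6}
Step 4: union(3, 0) -> merged; set of 3 now {0, 1, 3}
Step 5: union(9, 4) -> merged; set of 9 now {4, 6, 9}
Step 6: union(9, 0) -> merged; set of 9 now {0, 1, 3, 4, 6, 9}
Step 7: union(2, 0) -> merged; set of 2 now {0, 1, 2, 3, 4, 6, 9}
Step 8: union(4, 2) -> already same set; set of 4 now {0, 1, 2, 3, 4, 6, 9}
Step 9: find(6) -> no change; set of 6 is {0, 1, 2, 3, 4, 6, 9}
Step 10: union(7, 3) -> merged; set of 7 now {0, 1, 2, 3, 4, 6, 7, 9}
Step 11: union(4, 6) -> already same set; set of 4 now {0, 1, 2, 3, 4, 6, 7, 9}
Set of 1: {0, 1, 2, 3, 4, 6, 7, 9}; 5 is not a member.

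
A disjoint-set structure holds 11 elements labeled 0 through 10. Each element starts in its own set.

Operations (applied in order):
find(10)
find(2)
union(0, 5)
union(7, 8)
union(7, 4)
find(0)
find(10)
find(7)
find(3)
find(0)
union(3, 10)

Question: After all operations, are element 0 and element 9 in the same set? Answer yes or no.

Answer: no

Derivation:
Step 1: find(10) -> no change; set of 10 is {10}
Step 2: find(2) -> no change; set of 2 is {2}
Step 3: union(0, 5) -> merged; set of 0 now {0, 5}
Step 4: union(7, 8) -> merged; set of 7 now {7, 8}
Step 5: union(7, 4) -> merged; set of 7 now {4, 7, 8}
Step 6: find(0) -> no change; set of 0 is {0, 5}
Step 7: find(10) -> no change; set of 10 is {10}
Step 8: find(7) -> no change; set of 7 is {4, 7, 8}
Step 9: find(3) -> no change; set of 3 is {3}
Step 10: find(0) -> no change; set of 0 is {0, 5}
Step 11: union(3, 10) -> merged; set of 3 now {3, 10}
Set of 0: {0, 5}; 9 is not a member.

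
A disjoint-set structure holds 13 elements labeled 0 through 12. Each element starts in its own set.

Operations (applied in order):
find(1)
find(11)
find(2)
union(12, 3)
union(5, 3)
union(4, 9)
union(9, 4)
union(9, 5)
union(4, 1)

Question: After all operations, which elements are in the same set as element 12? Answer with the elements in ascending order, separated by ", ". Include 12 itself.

Step 1: find(1) -> no change; set of 1 is {1}
Step 2: find(11) -> no change; set of 11 is {11}
Step 3: find(2) -> no change; set of 2 is {2}
Step 4: union(12, 3) -> merged; set of 12 now {3, 12}
Step 5: union(5, 3) -> merged; set of 5 now {3, 5, 12}
Step 6: union(4, 9) -> merged; set of 4 now {4, 9}
Step 7: union(9, 4) -> already same set; set of 9 now {4, 9}
Step 8: union(9, 5) -> merged; set of 9 now {3, 4, 5, 9, 12}
Step 9: union(4, 1) -> merged; set of 4 now {1, 3, 4, 5, 9, 12}
Component of 12: {1, 3, 4, 5, 9, 12}

Answer: 1, 3, 4, 5, 9, 12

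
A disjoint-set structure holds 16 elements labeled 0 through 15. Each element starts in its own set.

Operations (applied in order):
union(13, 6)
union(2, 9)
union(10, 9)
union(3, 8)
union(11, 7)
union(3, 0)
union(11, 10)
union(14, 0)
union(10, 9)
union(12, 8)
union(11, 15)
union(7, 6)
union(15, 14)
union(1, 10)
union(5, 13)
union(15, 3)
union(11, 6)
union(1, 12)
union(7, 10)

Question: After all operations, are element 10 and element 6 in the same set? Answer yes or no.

Step 1: union(13, 6) -> merged; set of 13 now {6, 13}
Step 2: union(2, 9) -> merged; set of 2 now {2, 9}
Step 3: union(10, 9) -> merged; set of 10 now {2, 9, 10}
Step 4: union(3, 8) -> merged; set of 3 now {3, 8}
Step 5: union(11, 7) -> merged; set of 11 now {7, 11}
Step 6: union(3, 0) -> merged; set of 3 now {0, 3, 8}
Step 7: union(11, 10) -> merged; set of 11 now {2, 7, 9, 10, 11}
Step 8: union(14, 0) -> merged; set of 14 now {0, 3, 8, 14}
Step 9: union(10, 9) -> already same set; set of 10 now {2, 7, 9, 10, 11}
Step 10: union(12, 8) -> merged; set of 12 now {0, 3, 8, 12, 14}
Step 11: union(11, 15) -> merged; set of 11 now {2, 7, 9, 10, 11, 15}
Step 12: union(7, 6) -> merged; set of 7 now {2, 6, 7, 9, 10, 11, 13, 15}
Step 13: union(15, 14) -> merged; set of 15 now {0, 2, 3, 6, 7, 8, 9, 10, 11, 12, 13, 14, 15}
Step 14: union(1, 10) -> merged; set of 1 now {0, 1, 2, 3, 6, 7, 8, 9, 10, 11, 12, 13, 14, 15}
Step 15: union(5, 13) -> merged; set of 5 now {0, 1, 2, 3, 5, 6, 7, 8, 9, 10, 11, 12, 13, 14, 15}
Step 16: union(15, 3) -> already same set; set of 15 now {0, 1, 2, 3, 5, 6, 7, 8, 9, 10, 11, 12, 13, 14, 15}
Step 17: union(11, 6) -> already same set; set of 11 now {0, 1, 2, 3, 5, 6, 7, 8, 9, 10, 11, 12, 13, 14, 15}
Step 18: union(1, 12) -> already same set; set of 1 now {0, 1, 2, 3, 5, 6, 7, 8, 9, 10, 11, 12, 13, 14, 15}
Step 19: union(7, 10) -> already same set; set of 7 now {0, 1, 2, 3, 5, 6, 7, 8, 9, 10, 11, 12, 13, 14, 15}
Set of 10: {0, 1, 2, 3, 5, 6, 7, 8, 9, 10, 11, 12, 13, 14, 15}; 6 is a member.

Answer: yes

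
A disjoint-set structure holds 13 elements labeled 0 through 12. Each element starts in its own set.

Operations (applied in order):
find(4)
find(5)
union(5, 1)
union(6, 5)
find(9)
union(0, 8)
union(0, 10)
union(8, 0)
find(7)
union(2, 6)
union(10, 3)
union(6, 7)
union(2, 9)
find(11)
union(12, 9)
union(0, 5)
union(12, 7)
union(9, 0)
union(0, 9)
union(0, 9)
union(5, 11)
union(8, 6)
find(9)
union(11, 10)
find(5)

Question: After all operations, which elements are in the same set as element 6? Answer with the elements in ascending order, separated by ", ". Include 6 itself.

Answer: 0, 1, 2, 3, 5, 6, 7, 8, 9, 10, 11, 12

Derivation:
Step 1: find(4) -> no change; set of 4 is {4}
Step 2: find(5) -> no change; set of 5 is {5}
Step 3: union(5, 1) -> merged; set of 5 now {1, 5}
Step 4: union(6, 5) -> merged; set of 6 now {1, 5, 6}
Step 5: find(9) -> no change; set of 9 is {9}
Step 6: union(0, 8) -> merged; set of 0 now {0, 8}
Step 7: union(0, 10) -> merged; set of 0 now {0, 8, 10}
Step 8: union(8, 0) -> already same set; set of 8 now {0, 8, 10}
Step 9: find(7) -> no change; set of 7 is {7}
Step 10: union(2, 6) -> merged; set of 2 now {1, 2, 5, 6}
Step 11: union(10, 3) -> merged; set of 10 now {0, 3, 8, 10}
Step 12: union(6, 7) -> merged; set of 6 now {1, 2, 5, 6, 7}
Step 13: union(2, 9) -> merged; set of 2 now {1, 2, 5, 6, 7, 9}
Step 14: find(11) -> no change; set of 11 is {11}
Step 15: union(12, 9) -> merged; set of 12 now {1, 2, 5, 6, 7, 9, 12}
Step 16: union(0, 5) -> merged; set of 0 now {0, 1, 2, 3, 5, 6, 7, 8, 9, 10, 12}
Step 17: union(12, 7) -> already same set; set of 12 now {0, 1, 2, 3, 5, 6, 7, 8, 9, 10, 12}
Step 18: union(9, 0) -> already same set; set of 9 now {0, 1, 2, 3, 5, 6, 7, 8, 9, 10, 12}
Step 19: union(0, 9) -> already same set; set of 0 now {0, 1, 2, 3, 5, 6, 7, 8, 9, 10, 12}
Step 20: union(0, 9) -> already same set; set of 0 now {0, 1, 2, 3, 5, 6, 7, 8, 9, 10, 12}
Step 21: union(5, 11) -> merged; set of 5 now {0, 1, 2, 3, 5, 6, 7, 8, 9, 10, 11, 12}
Step 22: union(8, 6) -> already same set; set of 8 now {0, 1, 2, 3, 5, 6, 7, 8, 9, 10, 11, 12}
Step 23: find(9) -> no change; set of 9 is {0, 1, 2, 3, 5, 6, 7, 8, 9, 10, 11, 12}
Step 24: union(11, 10) -> already same set; set of 11 now {0, 1, 2, 3, 5, 6, 7, 8, 9, 10, 11, 12}
Step 25: find(5) -> no change; set of 5 is {0, 1, 2, 3, 5, 6, 7, 8, 9, 10, 11, 12}
Component of 6: {0, 1, 2, 3, 5, 6, 7, 8, 9, 10, 11, 12}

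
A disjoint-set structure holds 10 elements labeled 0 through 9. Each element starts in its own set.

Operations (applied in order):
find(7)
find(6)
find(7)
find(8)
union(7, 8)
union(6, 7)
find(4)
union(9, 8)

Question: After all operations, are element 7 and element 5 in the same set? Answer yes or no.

Step 1: find(7) -> no change; set of 7 is {7}
Step 2: find(6) -> no change; set of 6 is {6}
Step 3: find(7) -> no change; set of 7 is {7}
Step 4: find(8) -> no change; set of 8 is {8}
Step 5: union(7, 8) -> merged; set of 7 now {7, 8}
Step 6: union(6, 7) -> merged; set of 6 now {6, 7, 8}
Step 7: find(4) -> no change; set of 4 is {4}
Step 8: union(9, 8) -> merged; set of 9 now {6, 7, 8, 9}
Set of 7: {6, 7, 8, 9}; 5 is not a member.

Answer: no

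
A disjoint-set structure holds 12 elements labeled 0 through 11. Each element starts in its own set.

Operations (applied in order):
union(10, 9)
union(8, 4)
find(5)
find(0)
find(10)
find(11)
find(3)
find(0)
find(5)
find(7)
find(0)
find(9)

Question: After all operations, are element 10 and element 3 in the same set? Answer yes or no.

Step 1: union(10, 9) -> merged; set of 10 now {9, 10}
Step 2: union(8, 4) -> merged; set of 8 now {4, 8}
Step 3: find(5) -> no change; set of 5 is {5}
Step 4: find(0) -> no change; set of 0 is {0}
Step 5: find(10) -> no change; set of 10 is {9, 10}
Step 6: find(11) -> no change; set of 11 is {11}
Step 7: find(3) -> no change; set of 3 is {3}
Step 8: find(0) -> no change; set of 0 is {0}
Step 9: find(5) -> no change; set of 5 is {5}
Step 10: find(7) -> no change; set of 7 is {7}
Step 11: find(0) -> no change; set of 0 is {0}
Step 12: find(9) -> no change; set of 9 is {9, 10}
Set of 10: {9, 10}; 3 is not a member.

Answer: no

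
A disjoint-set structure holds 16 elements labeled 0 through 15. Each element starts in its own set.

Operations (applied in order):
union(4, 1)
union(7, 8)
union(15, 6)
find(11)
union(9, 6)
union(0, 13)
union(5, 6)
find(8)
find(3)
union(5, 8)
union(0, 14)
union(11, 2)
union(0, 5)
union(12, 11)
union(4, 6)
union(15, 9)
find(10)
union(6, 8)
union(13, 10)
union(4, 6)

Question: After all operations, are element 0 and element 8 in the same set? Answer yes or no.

Step 1: union(4, 1) -> merged; set of 4 now {1, 4}
Step 2: union(7, 8) -> merged; set of 7 now {7, 8}
Step 3: union(15, 6) -> merged; set of 15 now {6, 15}
Step 4: find(11) -> no change; set of 11 is {11}
Step 5: union(9, 6) -> merged; set of 9 now {6, 9, 15}
Step 6: union(0, 13) -> merged; set of 0 now {0, 13}
Step 7: union(5, 6) -> merged; set of 5 now {5, 6, 9, 15}
Step 8: find(8) -> no change; set of 8 is {7, 8}
Step 9: find(3) -> no change; set of 3 is {3}
Step 10: union(5, 8) -> merged; set of 5 now {5, 6, 7, 8, 9, 15}
Step 11: union(0, 14) -> merged; set of 0 now {0, 13, 14}
Step 12: union(11, 2) -> merged; set of 11 now {2, 11}
Step 13: union(0, 5) -> merged; set of 0 now {0, 5, 6, 7, 8, 9, 13, 14, 15}
Step 14: union(12, 11) -> merged; set of 12 now {2, 11, 12}
Step 15: union(4, 6) -> merged; set of 4 now {0, 1, 4, 5, 6, 7, 8, 9, 13, 14, 15}
Step 16: union(15, 9) -> already same set; set of 15 now {0, 1, 4, 5, 6, 7, 8, 9, 13, 14, 15}
Step 17: find(10) -> no change; set of 10 is {10}
Step 18: union(6, 8) -> already same set; set of 6 now {0, 1, 4, 5, 6, 7, 8, 9, 13, 14, 15}
Step 19: union(13, 10) -> merged; set of 13 now {0, 1, 4, 5, 6, 7, 8, 9, 10, 13, 14, 15}
Step 20: union(4, 6) -> already same set; set of 4 now {0, 1, 4, 5, 6, 7, 8, 9, 10, 13, 14, 15}
Set of 0: {0, 1, 4, 5, 6, 7, 8, 9, 10, 13, 14, 15}; 8 is a member.

Answer: yes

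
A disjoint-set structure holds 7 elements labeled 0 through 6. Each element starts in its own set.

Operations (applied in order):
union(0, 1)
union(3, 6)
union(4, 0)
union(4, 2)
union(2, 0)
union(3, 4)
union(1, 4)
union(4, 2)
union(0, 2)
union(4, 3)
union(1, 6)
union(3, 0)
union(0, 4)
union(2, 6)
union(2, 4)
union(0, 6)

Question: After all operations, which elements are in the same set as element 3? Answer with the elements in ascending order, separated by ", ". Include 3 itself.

Answer: 0, 1, 2, 3, 4, 6

Derivation:
Step 1: union(0, 1) -> merged; set of 0 now {0, 1}
Step 2: union(3, 6) -> merged; set of 3 now {3, 6}
Step 3: union(4, 0) -> merged; set of 4 now {0, 1, 4}
Step 4: union(4, 2) -> merged; set of 4 now {0, 1, 2, 4}
Step 5: union(2, 0) -> already same set; set of 2 now {0, 1, 2, 4}
Step 6: union(3, 4) -> merged; set of 3 now {0, 1, 2, 3, 4, 6}
Step 7: union(1, 4) -> already same set; set of 1 now {0, 1, 2, 3, 4, 6}
Step 8: union(4, 2) -> already same set; set of 4 now {0, 1, 2, 3, 4, 6}
Step 9: union(0, 2) -> already same set; set of 0 now {0, 1, 2, 3, 4, 6}
Step 10: union(4, 3) -> already same set; set of 4 now {0, 1, 2, 3, 4, 6}
Step 11: union(1, 6) -> already same set; set of 1 now {0, 1, 2, 3, 4, 6}
Step 12: union(3, 0) -> already same set; set of 3 now {0, 1, 2, 3, 4, 6}
Step 13: union(0, 4) -> already same set; set of 0 now {0, 1, 2, 3, 4, 6}
Step 14: union(2, 6) -> already same set; set of 2 now {0, 1, 2, 3, 4, 6}
Step 15: union(2, 4) -> already same set; set of 2 now {0, 1, 2, 3, 4, 6}
Step 16: union(0, 6) -> already same set; set of 0 now {0, 1, 2, 3, 4, 6}
Component of 3: {0, 1, 2, 3, 4, 6}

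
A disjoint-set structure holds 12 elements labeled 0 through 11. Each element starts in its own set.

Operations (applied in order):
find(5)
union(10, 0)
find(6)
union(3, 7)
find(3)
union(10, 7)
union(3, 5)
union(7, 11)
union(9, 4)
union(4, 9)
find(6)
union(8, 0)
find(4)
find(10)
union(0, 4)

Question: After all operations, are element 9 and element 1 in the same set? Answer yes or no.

Step 1: find(5) -> no change; set of 5 is {5}
Step 2: union(10, 0) -> merged; set of 10 now {0, 10}
Step 3: find(6) -> no change; set of 6 is {6}
Step 4: union(3, 7) -> merged; set of 3 now {3, 7}
Step 5: find(3) -> no change; set of 3 is {3, 7}
Step 6: union(10, 7) -> merged; set of 10 now {0, 3, 7, 10}
Step 7: union(3, 5) -> merged; set of 3 now {0, 3, 5, 7, 10}
Step 8: union(7, 11) -> merged; set of 7 now {0, 3, 5, 7, 10, 11}
Step 9: union(9, 4) -> merged; set of 9 now {4, 9}
Step 10: union(4, 9) -> already same set; set of 4 now {4, 9}
Step 11: find(6) -> no change; set of 6 is {6}
Step 12: union(8, 0) -> merged; set of 8 now {0, 3, 5, 7, 8, 10, 11}
Step 13: find(4) -> no change; set of 4 is {4, 9}
Step 14: find(10) -> no change; set of 10 is {0, 3, 5, 7, 8, 10, 11}
Step 15: union(0, 4) -> merged; set of 0 now {0, 3, 4, 5, 7, 8, 9, 10, 11}
Set of 9: {0, 3, 4, 5, 7, 8, 9, 10, 11}; 1 is not a member.

Answer: no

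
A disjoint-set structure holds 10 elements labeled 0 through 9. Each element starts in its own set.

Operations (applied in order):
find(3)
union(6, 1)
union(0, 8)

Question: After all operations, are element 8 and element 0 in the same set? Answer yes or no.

Answer: yes

Derivation:
Step 1: find(3) -> no change; set of 3 is {3}
Step 2: union(6, 1) -> merged; set of 6 now {1, 6}
Step 3: union(0, 8) -> merged; set of 0 now {0, 8}
Set of 8: {0, 8}; 0 is a member.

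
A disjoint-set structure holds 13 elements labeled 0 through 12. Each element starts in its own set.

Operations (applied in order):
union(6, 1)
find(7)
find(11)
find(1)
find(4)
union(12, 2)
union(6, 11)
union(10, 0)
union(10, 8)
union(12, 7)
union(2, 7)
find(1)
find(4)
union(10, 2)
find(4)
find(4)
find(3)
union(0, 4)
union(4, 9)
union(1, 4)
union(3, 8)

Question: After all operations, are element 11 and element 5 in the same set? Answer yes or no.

Step 1: union(6, 1) -> merged; set of 6 now {1, 6}
Step 2: find(7) -> no change; set of 7 is {7}
Step 3: find(11) -> no change; set of 11 is {11}
Step 4: find(1) -> no change; set of 1 is {1, 6}
Step 5: find(4) -> no change; set of 4 is {4}
Step 6: union(12, 2) -> merged; set of 12 now {2, 12}
Step 7: union(6, 11) -> merged; set of 6 now {1, 6, 11}
Step 8: union(10, 0) -> merged; set of 10 now {0, 10}
Step 9: union(10, 8) -> merged; set of 10 now {0, 8, 10}
Step 10: union(12, 7) -> merged; set of 12 now {2, 7, 12}
Step 11: union(2, 7) -> already same set; set of 2 now {2, 7, 12}
Step 12: find(1) -> no change; set of 1 is {1, 6, 11}
Step 13: find(4) -> no change; set of 4 is {4}
Step 14: union(10, 2) -> merged; set of 10 now {0, 2, 7, 8, 10, 12}
Step 15: find(4) -> no change; set of 4 is {4}
Step 16: find(4) -> no change; set of 4 is {4}
Step 17: find(3) -> no change; set of 3 is {3}
Step 18: union(0, 4) -> merged; set of 0 now {0, 2, 4, 7, 8, 10, 12}
Step 19: union(4, 9) -> merged; set of 4 now {0, 2, 4, 7, 8, 9, 10, 12}
Step 20: union(1, 4) -> merged; set of 1 now {0, 1, 2, 4, 6, 7, 8, 9, 10, 11, 12}
Step 21: union(3, 8) -> merged; set of 3 now {0, 1, 2, 3, 4, 6, 7, 8, 9, 10, 11, 12}
Set of 11: {0, 1, 2, 3, 4, 6, 7, 8, 9, 10, 11, 12}; 5 is not a member.

Answer: no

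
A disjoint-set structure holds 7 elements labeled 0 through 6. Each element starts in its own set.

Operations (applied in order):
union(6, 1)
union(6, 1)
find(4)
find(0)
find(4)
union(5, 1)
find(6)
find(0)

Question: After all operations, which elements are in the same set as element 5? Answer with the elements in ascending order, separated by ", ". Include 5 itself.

Step 1: union(6, 1) -> merged; set of 6 now {1, 6}
Step 2: union(6, 1) -> already same set; set of 6 now {1, 6}
Step 3: find(4) -> no change; set of 4 is {4}
Step 4: find(0) -> no change; set of 0 is {0}
Step 5: find(4) -> no change; set of 4 is {4}
Step 6: union(5, 1) -> merged; set of 5 now {1, 5, 6}
Step 7: find(6) -> no change; set of 6 is {1, 5, 6}
Step 8: find(0) -> no change; set of 0 is {0}
Component of 5: {1, 5, 6}

Answer: 1, 5, 6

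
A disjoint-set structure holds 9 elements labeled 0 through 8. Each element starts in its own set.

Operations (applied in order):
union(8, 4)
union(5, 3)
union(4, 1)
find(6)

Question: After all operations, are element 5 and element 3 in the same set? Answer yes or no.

Answer: yes

Derivation:
Step 1: union(8, 4) -> merged; set of 8 now {4, 8}
Step 2: union(5, 3) -> merged; set of 5 now {3, 5}
Step 3: union(4, 1) -> merged; set of 4 now {1, 4, 8}
Step 4: find(6) -> no change; set of 6 is {6}
Set of 5: {3, 5}; 3 is a member.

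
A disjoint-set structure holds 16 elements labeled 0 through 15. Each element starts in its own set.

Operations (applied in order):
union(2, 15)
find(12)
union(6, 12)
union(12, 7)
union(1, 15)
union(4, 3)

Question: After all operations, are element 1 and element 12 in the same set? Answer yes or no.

Answer: no

Derivation:
Step 1: union(2, 15) -> merged; set of 2 now {2, 15}
Step 2: find(12) -> no change; set of 12 is {12}
Step 3: union(6, 12) -> merged; set of 6 now {6, 12}
Step 4: union(12, 7) -> merged; set of 12 now {6, 7, 12}
Step 5: union(1, 15) -> merged; set of 1 now {1, 2, 15}
Step 6: union(4, 3) -> merged; set of 4 now {3, 4}
Set of 1: {1, 2, 15}; 12 is not a member.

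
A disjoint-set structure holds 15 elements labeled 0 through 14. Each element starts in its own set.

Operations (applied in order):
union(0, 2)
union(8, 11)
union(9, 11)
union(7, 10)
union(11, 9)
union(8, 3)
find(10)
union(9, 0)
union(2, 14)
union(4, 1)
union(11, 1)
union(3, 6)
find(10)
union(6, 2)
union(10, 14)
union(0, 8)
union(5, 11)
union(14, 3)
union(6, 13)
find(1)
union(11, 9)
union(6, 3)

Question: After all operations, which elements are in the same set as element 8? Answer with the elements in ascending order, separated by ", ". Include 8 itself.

Answer: 0, 1, 2, 3, 4, 5, 6, 7, 8, 9, 10, 11, 13, 14

Derivation:
Step 1: union(0, 2) -> merged; set of 0 now {0, 2}
Step 2: union(8, 11) -> merged; set of 8 now {8, 11}
Step 3: union(9, 11) -> merged; set of 9 now {8, 9, 11}
Step 4: union(7, 10) -> merged; set of 7 now {7, 10}
Step 5: union(11, 9) -> already same set; set of 11 now {8, 9, 11}
Step 6: union(8, 3) -> merged; set of 8 now {3, 8, 9, 11}
Step 7: find(10) -> no change; set of 10 is {7, 10}
Step 8: union(9, 0) -> merged; set of 9 now {0, 2, 3, 8, 9, 11}
Step 9: union(2, 14) -> merged; set of 2 now {0, 2, 3, 8, 9, 11, 14}
Step 10: union(4, 1) -> merged; set of 4 now {1, 4}
Step 11: union(11, 1) -> merged; set of 11 now {0, 1, 2, 3, 4, 8, 9, 11, 14}
Step 12: union(3, 6) -> merged; set of 3 now {0, 1, 2, 3, 4, 6, 8, 9, 11, 14}
Step 13: find(10) -> no change; set of 10 is {7, 10}
Step 14: union(6, 2) -> already same set; set of 6 now {0, 1, 2, 3, 4, 6, 8, 9, 11, 14}
Step 15: union(10, 14) -> merged; set of 10 now {0, 1, 2, 3, 4, 6, 7, 8, 9, 10, 11, 14}
Step 16: union(0, 8) -> already same set; set of 0 now {0, 1, 2, 3, 4, 6, 7, 8, 9, 10, 11, 14}
Step 17: union(5, 11) -> merged; set of 5 now {0, 1, 2, 3, 4, 5, 6, 7, 8, 9, 10, 11, 14}
Step 18: union(14, 3) -> already same set; set of 14 now {0, 1, 2, 3, 4, 5, 6, 7, 8, 9, 10, 11, 14}
Step 19: union(6, 13) -> merged; set of 6 now {0, 1, 2, 3, 4, 5, 6, 7, 8, 9, 10, 11, 13, 14}
Step 20: find(1) -> no change; set of 1 is {0, 1, 2, 3, 4, 5, 6, 7, 8, 9, 10, 11, 13, 14}
Step 21: union(11, 9) -> already same set; set of 11 now {0, 1, 2, 3, 4, 5, 6, 7, 8, 9, 10, 11, 13, 14}
Step 22: union(6, 3) -> already same set; set of 6 now {0, 1, 2, 3, 4, 5, 6, 7, 8, 9, 10, 11, 13, 14}
Component of 8: {0, 1, 2, 3, 4, 5, 6, 7, 8, 9, 10, 11, 13, 14}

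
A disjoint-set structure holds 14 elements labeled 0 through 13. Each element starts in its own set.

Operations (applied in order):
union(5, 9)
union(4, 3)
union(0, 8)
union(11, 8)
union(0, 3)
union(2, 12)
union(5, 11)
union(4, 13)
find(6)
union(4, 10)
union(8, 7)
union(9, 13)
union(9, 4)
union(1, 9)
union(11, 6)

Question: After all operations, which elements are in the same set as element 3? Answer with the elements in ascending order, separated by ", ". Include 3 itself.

Step 1: union(5, 9) -> merged; set of 5 now {5, 9}
Step 2: union(4, 3) -> merged; set of 4 now {3, 4}
Step 3: union(0, 8) -> merged; set of 0 now {0, 8}
Step 4: union(11, 8) -> merged; set of 11 now {0, 8, 11}
Step 5: union(0, 3) -> merged; set of 0 now {0, 3, 4, 8, 11}
Step 6: union(2, 12) -> merged; set of 2 now {2, 12}
Step 7: union(5, 11) -> merged; set of 5 now {0, 3, 4, 5, 8, 9, 11}
Step 8: union(4, 13) -> merged; set of 4 now {0, 3, 4, 5, 8, 9, 11, 13}
Step 9: find(6) -> no change; set of 6 is {6}
Step 10: union(4, 10) -> merged; set of 4 now {0, 3, 4, 5, 8, 9, 10, 11, 13}
Step 11: union(8, 7) -> merged; set of 8 now {0, 3, 4, 5, 7, 8, 9, 10, 11, 13}
Step 12: union(9, 13) -> already same set; set of 9 now {0, 3, 4, 5, 7, 8, 9, 10, 11, 13}
Step 13: union(9, 4) -> already same set; set of 9 now {0, 3, 4, 5, 7, 8, 9, 10, 11, 13}
Step 14: union(1, 9) -> merged; set of 1 now {0, 1, 3, 4, 5, 7, 8, 9, 10, 11, 13}
Step 15: union(11, 6) -> merged; set of 11 now {0, 1, 3, 4, 5, 6, 7, 8, 9, 10, 11, 13}
Component of 3: {0, 1, 3, 4, 5, 6, 7, 8, 9, 10, 11, 13}

Answer: 0, 1, 3, 4, 5, 6, 7, 8, 9, 10, 11, 13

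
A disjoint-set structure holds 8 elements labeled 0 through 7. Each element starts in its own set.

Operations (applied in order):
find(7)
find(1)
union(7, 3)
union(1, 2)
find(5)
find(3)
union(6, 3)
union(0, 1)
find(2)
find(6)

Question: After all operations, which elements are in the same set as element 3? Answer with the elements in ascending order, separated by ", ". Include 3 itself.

Answer: 3, 6, 7

Derivation:
Step 1: find(7) -> no change; set of 7 is {7}
Step 2: find(1) -> no change; set of 1 is {1}
Step 3: union(7, 3) -> merged; set of 7 now {3, 7}
Step 4: union(1, 2) -> merged; set of 1 now {1, 2}
Step 5: find(5) -> no change; set of 5 is {5}
Step 6: find(3) -> no change; set of 3 is {3, 7}
Step 7: union(6, 3) -> merged; set of 6 now {3, 6, 7}
Step 8: union(0, 1) -> merged; set of 0 now {0, 1, 2}
Step 9: find(2) -> no change; set of 2 is {0, 1, 2}
Step 10: find(6) -> no change; set of 6 is {3, 6, 7}
Component of 3: {3, 6, 7}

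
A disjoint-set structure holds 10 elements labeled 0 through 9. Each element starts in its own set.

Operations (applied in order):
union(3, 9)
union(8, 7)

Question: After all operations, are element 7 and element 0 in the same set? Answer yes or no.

Step 1: union(3, 9) -> merged; set of 3 now {3, 9}
Step 2: union(8, 7) -> merged; set of 8 now {7, 8}
Set of 7: {7, 8}; 0 is not a member.

Answer: no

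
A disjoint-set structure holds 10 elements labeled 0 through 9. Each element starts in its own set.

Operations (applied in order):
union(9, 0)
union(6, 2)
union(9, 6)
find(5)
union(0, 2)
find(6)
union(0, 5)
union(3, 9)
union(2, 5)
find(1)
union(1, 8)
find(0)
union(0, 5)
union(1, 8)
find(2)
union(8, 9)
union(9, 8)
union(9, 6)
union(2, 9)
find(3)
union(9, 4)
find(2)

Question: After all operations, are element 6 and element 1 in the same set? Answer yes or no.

Answer: yes

Derivation:
Step 1: union(9, 0) -> merged; set of 9 now {0, 9}
Step 2: union(6, 2) -> merged; set of 6 now {2, 6}
Step 3: union(9, 6) -> merged; set of 9 now {0, 2, 6, 9}
Step 4: find(5) -> no change; set of 5 is {5}
Step 5: union(0, 2) -> already same set; set of 0 now {0, 2, 6, 9}
Step 6: find(6) -> no change; set of 6 is {0, 2, 6, 9}
Step 7: union(0, 5) -> merged; set of 0 now {0, 2, 5, 6, 9}
Step 8: union(3, 9) -> merged; set of 3 now {0, 2, 3, 5, 6, 9}
Step 9: union(2, 5) -> already same set; set of 2 now {0, 2, 3, 5, 6, 9}
Step 10: find(1) -> no change; set of 1 is {1}
Step 11: union(1, 8) -> merged; set of 1 now {1, 8}
Step 12: find(0) -> no change; set of 0 is {0, 2, 3, 5, 6, 9}
Step 13: union(0, 5) -> already same set; set of 0 now {0, 2, 3, 5, 6, 9}
Step 14: union(1, 8) -> already same set; set of 1 now {1, 8}
Step 15: find(2) -> no change; set of 2 is {0, 2, 3, 5, 6, 9}
Step 16: union(8, 9) -> merged; set of 8 now {0, 1, 2, 3, 5, 6, 8, 9}
Step 17: union(9, 8) -> already same set; set of 9 now {0, 1, 2, 3, 5, 6, 8, 9}
Step 18: union(9, 6) -> already same set; set of 9 now {0, 1, 2, 3, 5, 6, 8, 9}
Step 19: union(2, 9) -> already same set; set of 2 now {0, 1, 2, 3, 5, 6, 8, 9}
Step 20: find(3) -> no change; set of 3 is {0, 1, 2, 3, 5, 6, 8, 9}
Step 21: union(9, 4) -> merged; set of 9 now {0, 1, 2, 3, 4, 5, 6, 8, 9}
Step 22: find(2) -> no change; set of 2 is {0, 1, 2, 3, 4, 5, 6, 8, 9}
Set of 6: {0, 1, 2, 3, 4, 5, 6, 8, 9}; 1 is a member.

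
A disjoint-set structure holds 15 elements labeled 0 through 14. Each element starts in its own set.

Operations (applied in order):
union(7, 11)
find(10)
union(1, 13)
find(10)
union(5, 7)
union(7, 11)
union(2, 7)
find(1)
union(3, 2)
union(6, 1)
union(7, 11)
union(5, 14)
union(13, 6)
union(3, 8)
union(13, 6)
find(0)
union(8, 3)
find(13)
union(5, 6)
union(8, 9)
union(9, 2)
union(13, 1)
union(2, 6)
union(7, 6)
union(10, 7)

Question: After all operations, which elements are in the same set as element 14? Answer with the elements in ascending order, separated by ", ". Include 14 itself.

Step 1: union(7, 11) -> merged; set of 7 now {7, 11}
Step 2: find(10) -> no change; set of 10 is {10}
Step 3: union(1, 13) -> merged; set of 1 now {1, 13}
Step 4: find(10) -> no change; set of 10 is {10}
Step 5: union(5, 7) -> merged; set of 5 now {5, 7, 11}
Step 6: union(7, 11) -> already same set; set of 7 now {5, 7, 11}
Step 7: union(2, 7) -> merged; set of 2 now {2, 5, 7, 11}
Step 8: find(1) -> no change; set of 1 is {1, 13}
Step 9: union(3, 2) -> merged; set of 3 now {2, 3, 5, 7, 11}
Step 10: union(6, 1) -> merged; set of 6 now {1, 6, 13}
Step 11: union(7, 11) -> already same set; set of 7 now {2, 3, 5, 7, 11}
Step 12: union(5, 14) -> merged; set of 5 now {2, 3, 5, 7, 11, 14}
Step 13: union(13, 6) -> already same set; set of 13 now {1, 6, 13}
Step 14: union(3, 8) -> merged; set of 3 now {2, 3, 5, 7, 8, 11, 14}
Step 15: union(13, 6) -> already same set; set of 13 now {1, 6, 13}
Step 16: find(0) -> no change; set of 0 is {0}
Step 17: union(8, 3) -> already same set; set of 8 now {2, 3, 5, 7, 8, 11, 14}
Step 18: find(13) -> no change; set of 13 is {1, 6, 13}
Step 19: union(5, 6) -> merged; set of 5 now {1, 2, 3, 5, 6, 7, 8, 11, 13, 14}
Step 20: union(8, 9) -> merged; set of 8 now {1, 2, 3, 5, 6, 7, 8, 9, 11, 13, 14}
Step 21: union(9, 2) -> already same set; set of 9 now {1, 2, 3, 5, 6, 7, 8, 9, 11, 13, 14}
Step 22: union(13, 1) -> already same set; set of 13 now {1, 2, 3, 5, 6, 7, 8, 9, 11, 13, 14}
Step 23: union(2, 6) -> already same set; set of 2 now {1, 2, 3, 5, 6, 7, 8, 9, 11, 13, 14}
Step 24: union(7, 6) -> already same set; set of 7 now {1, 2, 3, 5, 6, 7, 8, 9, 11, 13, 14}
Step 25: union(10, 7) -> merged; set of 10 now {1, 2, 3, 5, 6, 7, 8, 9, 10, 11, 13, 14}
Component of 14: {1, 2, 3, 5, 6, 7, 8, 9, 10, 11, 13, 14}

Answer: 1, 2, 3, 5, 6, 7, 8, 9, 10, 11, 13, 14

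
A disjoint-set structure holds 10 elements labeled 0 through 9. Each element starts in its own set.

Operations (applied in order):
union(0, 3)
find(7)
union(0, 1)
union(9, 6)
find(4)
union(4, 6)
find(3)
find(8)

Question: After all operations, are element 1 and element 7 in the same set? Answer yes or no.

Answer: no

Derivation:
Step 1: union(0, 3) -> merged; set of 0 now {0, 3}
Step 2: find(7) -> no change; set of 7 is {7}
Step 3: union(0, 1) -> merged; set of 0 now {0, 1, 3}
Step 4: union(9, 6) -> merged; set of 9 now {6, 9}
Step 5: find(4) -> no change; set of 4 is {4}
Step 6: union(4, 6) -> merged; set of 4 now {4, 6, 9}
Step 7: find(3) -> no change; set of 3 is {0, 1, 3}
Step 8: find(8) -> no change; set of 8 is {8}
Set of 1: {0, 1, 3}; 7 is not a member.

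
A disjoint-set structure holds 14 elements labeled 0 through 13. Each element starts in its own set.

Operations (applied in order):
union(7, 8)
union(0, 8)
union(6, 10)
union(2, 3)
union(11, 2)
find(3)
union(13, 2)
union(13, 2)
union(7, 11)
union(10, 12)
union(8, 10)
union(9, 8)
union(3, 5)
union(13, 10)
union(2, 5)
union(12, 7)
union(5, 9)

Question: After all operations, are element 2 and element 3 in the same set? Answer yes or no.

Step 1: union(7, 8) -> merged; set of 7 now {7, 8}
Step 2: union(0, 8) -> merged; set of 0 now {0, 7, 8}
Step 3: union(6, 10) -> merged; set of 6 now {6, 10}
Step 4: union(2, 3) -> merged; set of 2 now {2, 3}
Step 5: union(11, 2) -> merged; set of 11 now {2, 3, 11}
Step 6: find(3) -> no change; set of 3 is {2, 3, 11}
Step 7: union(13, 2) -> merged; set of 13 now {2, 3, 11, 13}
Step 8: union(13, 2) -> already same set; set of 13 now {2, 3, 11, 13}
Step 9: union(7, 11) -> merged; set of 7 now {0, 2, 3, 7, 8, 11, 13}
Step 10: union(10, 12) -> merged; set of 10 now {6, 10, 12}
Step 11: union(8, 10) -> merged; set of 8 now {0, 2, 3, 6, 7, 8, 10, 11, 12, 13}
Step 12: union(9, 8) -> merged; set of 9 now {0, 2, 3, 6, 7, 8, 9, 10, 11, 12, 13}
Step 13: union(3, 5) -> merged; set of 3 now {0, 2, 3, 5, 6, 7, 8, 9, 10, 11, 12, 13}
Step 14: union(13, 10) -> already same set; set of 13 now {0, 2, 3, 5, 6, 7, 8, 9, 10, 11, 12, 13}
Step 15: union(2, 5) -> already same set; set of 2 now {0, 2, 3, 5, 6, 7, 8, 9, 10, 11, 12, 13}
Step 16: union(12, 7) -> already same set; set of 12 now {0, 2, 3, 5, 6, 7, 8, 9, 10, 11, 12, 13}
Step 17: union(5, 9) -> already same set; set of 5 now {0, 2, 3, 5, 6, 7, 8, 9, 10, 11, 12, 13}
Set of 2: {0, 2, 3, 5, 6, 7, 8, 9, 10, 11, 12, 13}; 3 is a member.

Answer: yes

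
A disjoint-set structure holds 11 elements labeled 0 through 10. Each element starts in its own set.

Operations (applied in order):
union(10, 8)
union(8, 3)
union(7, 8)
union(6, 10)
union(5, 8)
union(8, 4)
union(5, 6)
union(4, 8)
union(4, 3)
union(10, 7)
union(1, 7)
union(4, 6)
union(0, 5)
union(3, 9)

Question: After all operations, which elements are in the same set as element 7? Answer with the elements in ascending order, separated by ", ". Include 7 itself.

Step 1: union(10, 8) -> merged; set of 10 now {8, 10}
Step 2: union(8, 3) -> merged; set of 8 now {3, 8, 10}
Step 3: union(7, 8) -> merged; set of 7 now {3, 7, 8, 10}
Step 4: union(6, 10) -> merged; set of 6 now {3, 6, 7, 8, 10}
Step 5: union(5, 8) -> merged; set of 5 now {3, 5, 6, 7, 8, 10}
Step 6: union(8, 4) -> merged; set of 8 now {3, 4, 5, 6, 7, 8, 10}
Step 7: union(5, 6) -> already same set; set of 5 now {3, 4, 5, 6, 7, 8, 10}
Step 8: union(4, 8) -> already same set; set of 4 now {3, 4, 5, 6, 7, 8, 10}
Step 9: union(4, 3) -> already same set; set of 4 now {3, 4, 5, 6, 7, 8, 10}
Step 10: union(10, 7) -> already same set; set of 10 now {3, 4, 5, 6, 7, 8, 10}
Step 11: union(1, 7) -> merged; set of 1 now {1, 3, 4, 5, 6, 7, 8, 10}
Step 12: union(4, 6) -> already same set; set of 4 now {1, 3, 4, 5, 6, 7, 8, 10}
Step 13: union(0, 5) -> merged; set of 0 now {0, 1, 3, 4, 5, 6, 7, 8, 10}
Step 14: union(3, 9) -> merged; set of 3 now {0, 1, 3, 4, 5, 6, 7, 8, 9, 10}
Component of 7: {0, 1, 3, 4, 5, 6, 7, 8, 9, 10}

Answer: 0, 1, 3, 4, 5, 6, 7, 8, 9, 10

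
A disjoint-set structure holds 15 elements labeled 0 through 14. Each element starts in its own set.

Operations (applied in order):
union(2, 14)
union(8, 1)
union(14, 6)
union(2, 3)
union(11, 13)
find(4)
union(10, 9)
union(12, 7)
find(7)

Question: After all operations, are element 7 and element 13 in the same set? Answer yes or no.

Answer: no

Derivation:
Step 1: union(2, 14) -> merged; set of 2 now {2, 14}
Step 2: union(8, 1) -> merged; set of 8 now {1, 8}
Step 3: union(14, 6) -> merged; set of 14 now {2, 6, 14}
Step 4: union(2, 3) -> merged; set of 2 now {2, 3, 6, 14}
Step 5: union(11, 13) -> merged; set of 11 now {11, 13}
Step 6: find(4) -> no change; set of 4 is {4}
Step 7: union(10, 9) -> merged; set of 10 now {9, 10}
Step 8: union(12, 7) -> merged; set of 12 now {7, 12}
Step 9: find(7) -> no change; set of 7 is {7, 12}
Set of 7: {7, 12}; 13 is not a member.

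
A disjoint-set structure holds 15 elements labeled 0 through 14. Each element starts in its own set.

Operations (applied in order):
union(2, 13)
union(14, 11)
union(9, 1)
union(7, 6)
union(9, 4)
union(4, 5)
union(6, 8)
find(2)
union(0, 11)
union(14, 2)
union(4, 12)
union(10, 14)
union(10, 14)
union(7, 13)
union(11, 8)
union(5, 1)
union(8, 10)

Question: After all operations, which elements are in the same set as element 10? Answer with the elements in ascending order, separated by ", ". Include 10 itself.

Answer: 0, 2, 6, 7, 8, 10, 11, 13, 14

Derivation:
Step 1: union(2, 13) -> merged; set of 2 now {2, 13}
Step 2: union(14, 11) -> merged; set of 14 now {11, 14}
Step 3: union(9, 1) -> merged; set of 9 now {1, 9}
Step 4: union(7, 6) -> merged; set of 7 now {6, 7}
Step 5: union(9, 4) -> merged; set of 9 now {1, 4, 9}
Step 6: union(4, 5) -> merged; set of 4 now {1, 4, 5, 9}
Step 7: union(6, 8) -> merged; set of 6 now {6, 7, 8}
Step 8: find(2) -> no change; set of 2 is {2, 13}
Step 9: union(0, 11) -> merged; set of 0 now {0, 11, 14}
Step 10: union(14, 2) -> merged; set of 14 now {0, 2, 11, 13, 14}
Step 11: union(4, 12) -> merged; set of 4 now {1, 4, 5, 9, 12}
Step 12: union(10, 14) -> merged; set of 10 now {0, 2, 10, 11, 13, 14}
Step 13: union(10, 14) -> already same set; set of 10 now {0, 2, 10, 11, 13, 14}
Step 14: union(7, 13) -> merged; set of 7 now {0, 2, 6, 7, 8, 10, 11, 13, 14}
Step 15: union(11, 8) -> already same set; set of 11 now {0, 2, 6, 7, 8, 10, 11, 13, 14}
Step 16: union(5, 1) -> already same set; set of 5 now {1, 4, 5, 9, 12}
Step 17: union(8, 10) -> already same set; set of 8 now {0, 2, 6, 7, 8, 10, 11, 13, 14}
Component of 10: {0, 2, 6, 7, 8, 10, 11, 13, 14}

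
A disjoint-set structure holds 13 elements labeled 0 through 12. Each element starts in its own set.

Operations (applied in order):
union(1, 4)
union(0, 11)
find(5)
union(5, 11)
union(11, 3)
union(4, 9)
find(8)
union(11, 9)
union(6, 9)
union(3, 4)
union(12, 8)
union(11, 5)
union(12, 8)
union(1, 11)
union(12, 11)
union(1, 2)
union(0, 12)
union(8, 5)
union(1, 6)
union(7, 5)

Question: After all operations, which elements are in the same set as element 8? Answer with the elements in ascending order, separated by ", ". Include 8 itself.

Step 1: union(1, 4) -> merged; set of 1 now {1, 4}
Step 2: union(0, 11) -> merged; set of 0 now {0, 11}
Step 3: find(5) -> no change; set of 5 is {5}
Step 4: union(5, 11) -> merged; set of 5 now {0, 5, 11}
Step 5: union(11, 3) -> merged; set of 11 now {0, 3, 5, 11}
Step 6: union(4, 9) -> merged; set of 4 now {1, 4, 9}
Step 7: find(8) -> no change; set of 8 is {8}
Step 8: union(11, 9) -> merged; set of 11 now {0, 1, 3, 4, 5, 9, 11}
Step 9: union(6, 9) -> merged; set of 6 now {0, 1, 3, 4, 5, 6, 9, 11}
Step 10: union(3, 4) -> already same set; set of 3 now {0, 1, 3, 4, 5, 6, 9, 11}
Step 11: union(12, 8) -> merged; set of 12 now {8, 12}
Step 12: union(11, 5) -> already same set; set of 11 now {0, 1, 3, 4, 5, 6, 9, 11}
Step 13: union(12, 8) -> already same set; set of 12 now {8, 12}
Step 14: union(1, 11) -> already same set; set of 1 now {0, 1, 3, 4, 5, 6, 9, 11}
Step 15: union(12, 11) -> merged; set of 12 now {0, 1, 3, 4, 5, 6, 8, 9, 11, 12}
Step 16: union(1, 2) -> merged; set of 1 now {0, 1, 2, 3, 4, 5, 6, 8, 9, 11, 12}
Step 17: union(0, 12) -> already same set; set of 0 now {0, 1, 2, 3, 4, 5, 6, 8, 9, 11, 12}
Step 18: union(8, 5) -> already same set; set of 8 now {0, 1, 2, 3, 4, 5, 6, 8, 9, 11, 12}
Step 19: union(1, 6) -> already same set; set of 1 now {0, 1, 2, 3, 4, 5, 6, 8, 9, 11, 12}
Step 20: union(7, 5) -> merged; set of 7 now {0, 1, 2, 3, 4, 5, 6, 7, 8, 9, 11, 12}
Component of 8: {0, 1, 2, 3, 4, 5, 6, 7, 8, 9, 11, 12}

Answer: 0, 1, 2, 3, 4, 5, 6, 7, 8, 9, 11, 12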